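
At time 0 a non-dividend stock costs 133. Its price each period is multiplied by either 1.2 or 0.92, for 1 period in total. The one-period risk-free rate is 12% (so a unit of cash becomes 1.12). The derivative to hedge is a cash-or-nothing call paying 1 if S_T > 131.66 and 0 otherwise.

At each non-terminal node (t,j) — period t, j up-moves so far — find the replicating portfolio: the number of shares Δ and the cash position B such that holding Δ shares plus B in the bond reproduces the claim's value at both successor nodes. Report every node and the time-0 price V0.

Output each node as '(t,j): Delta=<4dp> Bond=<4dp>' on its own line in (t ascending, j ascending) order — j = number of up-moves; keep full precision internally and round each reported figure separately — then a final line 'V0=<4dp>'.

The replicating-portfolio and risk-neutral prices coincide; use p* = (1.12−0.92)/(1.2−0.92) = 0.7143 for the latter.
Payoff layer (t=1): V(1,0)=0.0000, V(1,1)=1.0000
  t=0,j=0: stock 133.0000 → up 159.6000 (V=1.0000), down 122.3600 (V=0.0000). Price 0.6378; hedge Δ=0.0269, bond B=-2.9337.
Self-financing check: at every node Δ·S+B equals the discounted successor values.

(0,0): Delta=0.0269 Bond=-2.9337
V0=0.6378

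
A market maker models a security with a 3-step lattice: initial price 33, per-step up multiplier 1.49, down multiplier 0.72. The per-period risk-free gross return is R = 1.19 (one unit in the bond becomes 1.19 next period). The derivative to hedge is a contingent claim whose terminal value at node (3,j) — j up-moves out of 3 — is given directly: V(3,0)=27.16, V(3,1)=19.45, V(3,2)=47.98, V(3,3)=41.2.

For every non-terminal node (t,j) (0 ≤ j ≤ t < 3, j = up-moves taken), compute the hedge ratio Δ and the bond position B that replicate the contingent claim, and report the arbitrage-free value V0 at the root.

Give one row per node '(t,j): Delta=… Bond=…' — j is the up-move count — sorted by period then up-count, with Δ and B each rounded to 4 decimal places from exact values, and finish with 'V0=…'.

Under the risk-neutral measure, an up-move has probability p* = (R−d)/(u−d) = 0.6104 and values discount at R = 1.19.
Payoff layer (t=3): V(3,0)=27.1600, V(3,1)=19.4500, V(3,2)=47.9800, V(3,3)=41.2000
(2,0): S=17.1072. Δ = (V_up−V_dn)/(S_up−S_dn) = (19.4500−27.1600)/(25.4897−12.3172) = -0.5853. V = [p*·19.4500 + (1−p*)·27.1600]/1.19 = 18.8688. B = V − Δ·S = 28.8818.
(2,1): S=35.4024. Δ = (V_up−V_dn)/(S_up−S_dn) = (47.9800−19.4500)/(52.7496−25.4897) = 1.0466. V = [p*·47.9800 + (1−p*)·19.4500]/1.19 = 30.9785. B = V − Δ·S = -6.0734.
(2,2): S=73.2633. Δ = (V_up−V_dn)/(S_up−S_dn) = (41.2000−47.9800)/(109.1623−52.7496) = -0.1202. V = [p*·41.2000 + (1−p*)·47.9800]/1.19 = 36.8416. B = V − Δ·S = 45.6468.
(1,0): S=23.7600. Δ = (V_up−V_dn)/(S_up−S_dn) = (30.9785−18.8688)/(35.4024−17.1072) = 0.6619. V = [p*·30.9785 + (1−p*)·18.8688]/1.19 = 22.0676. B = V − Δ·S = 6.3407.
(1,1): S=49.1700. Δ = (V_up−V_dn)/(S_up−S_dn) = (36.8416−30.9785)/(73.2633−35.4024) = 0.1549. V = [p*·36.8416 + (1−p*)·30.9785]/1.19 = 29.0398. B = V − Δ·S = 21.4253.
(0,0): S=33.0000. Δ = (V_up−V_dn)/(S_up−S_dn) = (29.0398−22.0676)/(49.1700−23.7600) = 0.2744. V = [p*·29.0398 + (1−p*)·22.0676]/1.19 = 22.1204. B = V − Δ·S = 13.0657.
Each (Δ,B) replicates both successor values, so the strategy is self-financing and V0 is arbitrage-free.

(0,0): Delta=0.2744 Bond=13.0657
(1,0): Delta=0.6619 Bond=6.3407
(1,1): Delta=0.1549 Bond=21.4253
(2,0): Delta=-0.5853 Bond=28.8818
(2,1): Delta=1.0466 Bond=-6.0734
(2,2): Delta=-0.1202 Bond=45.6468
V0=22.1204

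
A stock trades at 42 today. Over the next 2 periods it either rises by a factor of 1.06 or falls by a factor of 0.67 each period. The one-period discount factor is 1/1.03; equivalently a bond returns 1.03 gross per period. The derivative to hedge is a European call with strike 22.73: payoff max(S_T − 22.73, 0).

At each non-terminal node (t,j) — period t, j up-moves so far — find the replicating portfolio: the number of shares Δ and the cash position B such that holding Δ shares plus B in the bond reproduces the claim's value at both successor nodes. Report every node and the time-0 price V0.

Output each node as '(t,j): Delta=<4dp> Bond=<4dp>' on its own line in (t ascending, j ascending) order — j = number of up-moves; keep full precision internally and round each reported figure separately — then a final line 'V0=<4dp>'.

(0,0): Delta=0.9823 Bond=-20.6613
(1,0): Delta=0.6468 Bond=-11.8395
(1,1): Delta=1.0000 Bond=-22.0680
V0=20.5964

No-arbitrage ⇒ martingale measure with p* = (R−d)/(u−d) = 0.9231.
Payoff layer (t=2): V(2,0)=0.0000, V(2,1)=7.0984, V(2,2)=24.4612
Node (1,0) S=28.1400: V=(p*·7.0984+(1−p*)·0.0000)/1.03=6.3615; Δ=(7.0984−0.0000)/(29.8284−18.8538)=0.6468; B=V−Δ·S=-11.8395
Node (1,1) S=44.5200: V=(p*·24.4612+(1−p*)·7.0984)/1.03=22.4520; Δ=(24.4612−7.0984)/(47.1912−29.8284)=1.0000; B=V−Δ·S=-22.0680
Node (0,0) S=42.0000: V=(p*·22.4520+(1−p*)·6.3615)/1.03=20.5964; Δ=(22.4520−6.3615)/(44.5200−28.1400)=0.9823; B=V−Δ·S=-20.6613
Each (Δ,B) replicates both successor values, so the strategy is self-financing and V0 is arbitrage-free.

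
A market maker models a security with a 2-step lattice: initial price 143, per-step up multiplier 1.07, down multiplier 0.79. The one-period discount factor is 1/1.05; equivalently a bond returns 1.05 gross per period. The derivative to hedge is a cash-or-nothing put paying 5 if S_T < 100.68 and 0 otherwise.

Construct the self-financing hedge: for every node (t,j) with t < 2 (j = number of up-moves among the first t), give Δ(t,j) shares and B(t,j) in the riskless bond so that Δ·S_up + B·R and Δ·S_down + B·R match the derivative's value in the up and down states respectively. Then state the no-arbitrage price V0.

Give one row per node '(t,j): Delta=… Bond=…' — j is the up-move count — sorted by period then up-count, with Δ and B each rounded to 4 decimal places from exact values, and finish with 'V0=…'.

No-arbitrage ⇒ martingale measure with p* = (R−d)/(u−d) = 0.9286.
At expiry t=2: V(2,0)=5.0000, V(2,1)=0.0000, V(2,2)=0.0000
(1,0): S=112.9700. Δ = (V_up−V_dn)/(S_up−S_dn) = (0.0000−5.0000)/(120.8779−89.2463) = -0.1581. V = [p*·0.0000 + (1−p*)·5.0000]/1.05 = 0.3401. B = V − Δ·S = 18.1973.
(1,1): S=153.0100. Δ = (V_up−V_dn)/(S_up−S_dn) = (0.0000−0.0000)/(163.7207−120.8779) = 0.0000. V = [p*·0.0000 + (1−p*)·0.0000]/1.05 = 0.0000. B = V − Δ·S = 0.0000.
(0,0): S=143.0000. Δ = (V_up−V_dn)/(S_up−S_dn) = (0.0000−0.3401)/(153.0100−112.9700) = -0.0085. V = [p*·0.0000 + (1−p*)·0.3401]/1.05 = 0.0231. B = V − Δ·S = 1.2379.
Check: Δ(0,0)·S0 + B(0,0) = 0.0231 = V0.

(0,0): Delta=-0.0085 Bond=1.2379
(1,0): Delta=-0.1581 Bond=18.1973
(1,1): Delta=0.0000 Bond=0.0000
V0=0.0231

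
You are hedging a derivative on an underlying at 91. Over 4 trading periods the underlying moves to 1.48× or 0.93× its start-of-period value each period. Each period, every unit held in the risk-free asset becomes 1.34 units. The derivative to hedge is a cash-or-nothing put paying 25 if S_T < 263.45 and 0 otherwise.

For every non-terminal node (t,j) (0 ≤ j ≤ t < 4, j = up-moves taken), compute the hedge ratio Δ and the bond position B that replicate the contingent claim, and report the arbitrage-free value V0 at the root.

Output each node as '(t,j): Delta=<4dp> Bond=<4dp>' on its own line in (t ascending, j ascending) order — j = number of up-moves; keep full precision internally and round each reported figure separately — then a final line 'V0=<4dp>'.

(0,0): Delta=-0.0881 Bond=10.1056
(1,0): Delta=-0.1662 Bond=20.1534
(1,1): Delta=-0.0713 Bond=11.2838
(2,0): Delta=0.0000 Bond=13.9229
(2,1): Delta=-0.2019 Bond=31.4727
(2,2): Delta=-0.0433 Bond=9.5366
(3,0): Delta=0.0000 Bond=18.6567
(3,1): Delta=0.0000 Bond=18.6567
(3,2): Delta=-0.2452 Bond=50.2035
(3,3): Delta=0.0000 Bond=0.0000
V0=2.0890

The replicating-portfolio and risk-neutral prices coincide; use p* = (1.34−0.93)/(1.48−0.93) = 0.7455 for the latter.
Terminal values V(4,·): V(4,0)=25.0000, V(4,1)=25.0000, V(4,2)=25.0000, V(4,3)=0.0000, V(4,4)=0.0000
  t=3,j=0: stock 73.1965 → up 108.3308 (V=25.0000), down 68.0727 (V=25.0000). Price 18.6567; hedge Δ=0.0000, bond B=18.6567.
  t=3,j=1: stock 116.4847 → up 172.3974 (V=25.0000), down 108.3308 (V=25.0000). Price 18.6567; hedge Δ=0.0000, bond B=18.6567.
  t=3,j=2: stock 185.3736 → up 274.3529 (V=0.0000), down 172.3974 (V=25.0000). Price 4.7490; hedge Δ=-0.2452, bond B=50.2035.
  t=3,j=3: stock 295.0031 → up 436.6045 (V=0.0000), down 274.3529 (V=0.0000). Price 0.0000; hedge Δ=0.0000, bond B=0.0000.
  t=2,j=0: stock 78.7059 → up 116.4847 (V=18.6567), down 73.1965 (V=18.6567). Price 13.9229; hedge Δ=0.0000, bond B=13.9229.
  t=2,j=1: stock 125.2524 → up 185.3736 (V=4.7490), down 116.4847 (V=18.6567). Price 6.1859; hedge Δ=-0.2019, bond B=31.4727.
  t=2,j=2: stock 199.3264 → up 295.0031 (V=0.0000), down 185.3736 (V=4.7490). Price 0.9021; hedge Δ=-0.0433, bond B=9.5366.
  t=1,j=0: stock 84.6300 → up 125.2524 (V=6.1859), down 78.7059 (V=13.9229). Price 6.0861; hedge Δ=-0.1662, bond B=20.1534.
  t=1,j=1: stock 134.6800 → up 199.3264 (V=0.9021), down 125.2524 (V=6.1859). Price 1.6769; hedge Δ=-0.0713, bond B=11.2838.
  t=0,j=0: stock 91.0000 → up 134.6800 (V=1.6769), down 84.6300 (V=6.0861). Price 2.0890; hedge Δ=-0.0881, bond B=10.1056.
The time-0 hedge costs 2.0890, which is the no-arbitrage price.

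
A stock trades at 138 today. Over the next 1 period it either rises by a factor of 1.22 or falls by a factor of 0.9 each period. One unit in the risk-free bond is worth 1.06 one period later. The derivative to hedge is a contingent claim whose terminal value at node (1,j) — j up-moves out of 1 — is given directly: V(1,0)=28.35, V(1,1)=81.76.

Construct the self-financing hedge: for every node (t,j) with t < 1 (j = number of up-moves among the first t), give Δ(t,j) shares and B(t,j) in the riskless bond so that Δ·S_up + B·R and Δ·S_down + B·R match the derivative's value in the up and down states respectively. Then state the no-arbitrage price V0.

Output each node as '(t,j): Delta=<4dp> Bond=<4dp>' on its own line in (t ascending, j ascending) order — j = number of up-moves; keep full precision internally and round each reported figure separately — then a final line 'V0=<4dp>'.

Risk-neutral probability p* = (R−d)/(u−d) = (1.06−0.9)/(1.22−0.9) = 0.5000.
Terminal values V(1,·): V(1,0)=28.3500, V(1,1)=81.7600
  t=0,j=0: stock 138.0000 → up 168.3600 (V=81.7600), down 124.2000 (V=28.3500). Price 51.9387; hedge Δ=1.2095, bond B=-114.9676.
The time-0 hedge costs 51.9387, which is the no-arbitrage price.

(0,0): Delta=1.2095 Bond=-114.9676
V0=51.9387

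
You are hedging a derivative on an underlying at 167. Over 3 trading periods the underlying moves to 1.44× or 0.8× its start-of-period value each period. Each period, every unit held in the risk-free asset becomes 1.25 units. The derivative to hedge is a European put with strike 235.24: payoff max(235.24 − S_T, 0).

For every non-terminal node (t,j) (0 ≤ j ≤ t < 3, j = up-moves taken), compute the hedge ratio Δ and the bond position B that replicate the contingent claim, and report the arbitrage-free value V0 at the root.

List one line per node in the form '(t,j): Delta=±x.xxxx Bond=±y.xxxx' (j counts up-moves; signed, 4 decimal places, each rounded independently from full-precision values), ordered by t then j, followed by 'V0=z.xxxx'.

Risk-neutral probability p* = (R−d)/(u−d) = (1.25−0.8)/(1.44−0.8) = 0.7031.
Terminal payoffs: V(3,0)=149.7360, V(3,1)=81.3328, V(3,2)=0.0000, V(3,3)=0.0000
  t=2,j=0: stock 106.8800 → up 153.9072 (V=81.3328), down 85.5040 (V=149.7360). Price 81.3120; hedge Δ=-1.0000, bond B=188.1920.
  t=2,j=1: stock 192.3840 → up 277.0330 (V=0.0000), down 153.9072 (V=81.3328). Price 19.3165; hedge Δ=-0.6606, bond B=146.3990.
  t=2,j=2: stock 346.2912 → up 498.6593 (V=0.0000), down 277.0330 (V=0.0000). Price 0.0000; hedge Δ=0.0000, bond B=0.0000.
  t=1,j=0: stock 133.6000 → up 192.3840 (V=19.3165), down 106.8800 (V=81.3120). Price 30.1772; hedge Δ=-0.7251, bond B=127.0451.
  t=1,j=1: stock 240.4800 → up 346.2912 (V=0.0000), down 192.3840 (V=19.3165). Price 4.5877; hedge Δ=-0.1255, bond B=34.7698.
  t=0,j=0: stock 167.0000 → up 240.4800 (V=4.5877), down 133.6000 (V=30.1772). Price 9.7476; hedge Δ=-0.2394, bond B=49.7312.
Root portfolio cost Δ·167+B reproduces V0=9.7476.

(0,0): Delta=-0.2394 Bond=49.7312
(1,0): Delta=-0.7251 Bond=127.0451
(1,1): Delta=-0.1255 Bond=34.7698
(2,0): Delta=-1.0000 Bond=188.1920
(2,1): Delta=-0.6606 Bond=146.3990
(2,2): Delta=0.0000 Bond=0.0000
V0=9.7476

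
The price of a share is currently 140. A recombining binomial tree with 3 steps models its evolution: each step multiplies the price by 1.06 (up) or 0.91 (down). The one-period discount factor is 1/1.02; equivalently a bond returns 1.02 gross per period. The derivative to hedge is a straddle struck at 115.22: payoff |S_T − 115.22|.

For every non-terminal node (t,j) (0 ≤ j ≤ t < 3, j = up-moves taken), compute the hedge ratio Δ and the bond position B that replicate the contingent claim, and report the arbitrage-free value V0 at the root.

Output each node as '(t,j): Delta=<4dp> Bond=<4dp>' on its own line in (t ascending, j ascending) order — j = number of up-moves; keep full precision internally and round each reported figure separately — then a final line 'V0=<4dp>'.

No-arbitrage ⇒ martingale measure with p* = (R−d)/(u−d) = 0.7333.
Terminal payoffs: V(3,0)=9.7201, V(3,1)=7.6700, V(3,2)=27.9266, V(3,3)=51.5222
  t=2,j=0: stock 115.9340 → up 122.8900 (V=7.6700), down 105.4999 (V=9.7201). Price 8.0556; hedge Δ=-0.1179, bond B=21.7224.
  t=2,j=1: stock 135.0440 → up 143.1466 (V=27.9266), down 122.8900 (V=7.6700). Price 22.0832; hedge Δ=1.0000, bond B=-112.9608.
  t=2,j=2: stock 157.3040 → up 166.7422 (V=51.5222), down 143.1466 (V=27.9266). Price 44.3432; hedge Δ=1.0000, bond B=-112.9608.
  t=1,j=0: stock 127.4000 → up 135.0440 (V=22.0832), down 115.9340 (V=8.0556). Price 17.9829; hedge Δ=0.7340, bond B=-75.5346.
  t=1,j=1: stock 148.4000 → up 157.3040 (V=44.3432), down 135.0440 (V=22.0832). Price 37.6541; hedge Δ=1.0000, bond B=-110.7459.
  t=0,j=0: stock 140.0000 → up 148.4000 (V=37.6541), down 127.4000 (V=17.9829). Price 31.7730; hedge Δ=0.9367, bond B=-99.3688.
The time-0 hedge costs 31.7730, which is the no-arbitrage price.

(0,0): Delta=0.9367 Bond=-99.3688
(1,0): Delta=0.7340 Bond=-75.5346
(1,1): Delta=1.0000 Bond=-110.7459
(2,0): Delta=-0.1179 Bond=21.7224
(2,1): Delta=1.0000 Bond=-112.9608
(2,2): Delta=1.0000 Bond=-112.9608
V0=31.7730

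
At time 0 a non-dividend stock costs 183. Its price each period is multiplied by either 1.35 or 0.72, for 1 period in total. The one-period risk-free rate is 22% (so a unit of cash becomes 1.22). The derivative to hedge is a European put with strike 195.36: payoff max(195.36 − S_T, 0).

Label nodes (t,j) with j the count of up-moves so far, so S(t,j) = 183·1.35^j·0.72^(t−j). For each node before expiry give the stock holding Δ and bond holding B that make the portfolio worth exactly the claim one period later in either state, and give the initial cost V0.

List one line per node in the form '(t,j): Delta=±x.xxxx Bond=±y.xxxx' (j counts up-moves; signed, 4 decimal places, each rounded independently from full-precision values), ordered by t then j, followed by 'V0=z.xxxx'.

(0,0): Delta=-0.5517 Bond=111.7096
V0=10.7572

The replicating-portfolio and risk-neutral prices coincide; use p* = (1.22−0.72)/(1.35−0.72) = 0.7937 for the latter.
Payoff layer (t=1): V(1,0)=63.6000, V(1,1)=0.0000
  t=0,j=0: stock 183.0000 → up 247.0500 (V=0.0000), down 131.7600 (V=63.6000). Price 10.7572; hedge Δ=-0.5517, bond B=111.7096.
Each (Δ,B) replicates both successor values, so the strategy is self-financing and V0 is arbitrage-free.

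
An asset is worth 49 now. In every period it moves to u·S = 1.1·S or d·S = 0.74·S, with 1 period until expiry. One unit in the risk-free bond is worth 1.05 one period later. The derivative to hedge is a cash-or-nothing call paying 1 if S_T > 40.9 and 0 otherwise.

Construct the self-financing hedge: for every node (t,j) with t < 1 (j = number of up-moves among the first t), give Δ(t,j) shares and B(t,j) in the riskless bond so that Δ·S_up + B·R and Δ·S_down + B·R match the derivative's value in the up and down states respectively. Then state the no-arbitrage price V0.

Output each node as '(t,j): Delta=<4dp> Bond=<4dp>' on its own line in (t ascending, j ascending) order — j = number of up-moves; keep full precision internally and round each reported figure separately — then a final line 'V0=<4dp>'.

(0,0): Delta=0.0567 Bond=-1.9577
V0=0.8201

Risk-neutral probability p* = (R−d)/(u−d) = (1.05−0.74)/(1.1−0.74) = 0.8611.
At expiry t=1: V(1,0)=0.0000, V(1,1)=1.0000
  t=0,j=0: stock 49.0000 → up 53.9000 (V=1.0000), down 36.2600 (V=0.0000). Price 0.8201; hedge Δ=0.0567, bond B=-1.9577.
Each (Δ,B) replicates both successor values, so the strategy is self-financing and V0 is arbitrage-free.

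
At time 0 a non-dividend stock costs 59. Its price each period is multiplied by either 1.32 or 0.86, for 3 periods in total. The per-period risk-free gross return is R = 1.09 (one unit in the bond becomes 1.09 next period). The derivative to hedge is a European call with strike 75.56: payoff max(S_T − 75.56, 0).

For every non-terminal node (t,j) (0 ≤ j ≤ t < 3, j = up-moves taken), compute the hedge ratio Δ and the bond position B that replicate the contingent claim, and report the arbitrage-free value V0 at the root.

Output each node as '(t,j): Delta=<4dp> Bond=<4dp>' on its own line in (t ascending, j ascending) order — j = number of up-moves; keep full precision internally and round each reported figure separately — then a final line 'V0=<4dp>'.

(0,0): Delta=0.5659 Bond=-23.8615
(1,0): Delta=0.2525 Bond=-10.1097
(1,1): Delta=0.7700 Bond=-41.9084
(2,0): Delta=0.0000 Bond=0.0000
(2,1): Delta=0.4171 Bond=-22.0392
(2,2): Delta=1.0000 Bond=-69.3211
V0=9.5255

Under the risk-neutral measure, an up-move has probability p* = (R−d)/(u−d) = 0.5000 and values discount at R = 1.09.
Terminal values V(3,·): V(3,0)=0.0000, V(3,1)=0.0000, V(3,2)=12.8494, V(3,3)=60.1381
  t=2,j=0: stock 43.6364 → up 57.6000 (V=0.0000), down 37.5273 (V=0.0000). Price 0.0000; hedge Δ=0.0000, bond B=0.0000.
  t=2,j=1: stock 66.9768 → up 88.4094 (V=12.8494), down 57.6000 (V=0.0000). Price 5.8942; hedge Δ=0.4171, bond B=-22.0392.
  t=2,j=2: stock 102.8016 → up 135.6981 (V=60.1381), down 88.4094 (V=12.8494). Price 33.4805; hedge Δ=1.0000, bond B=-69.3211.
  t=1,j=0: stock 50.7400 → up 66.9768 (V=5.8942), down 43.6364 (V=0.0000). Price 2.7038; hedge Δ=0.2525, bond B=-10.1097.
  t=1,j=1: stock 77.8800 → up 102.8016 (V=33.4805), down 66.9768 (V=5.8942). Price 18.0618; hedge Δ=0.7700, bond B=-41.9084.
  t=0,j=0: stock 59.0000 → up 77.8800 (V=18.0618), down 50.7400 (V=2.7038). Price 9.5255; hedge Δ=0.5659, bond B=-23.8615.
The time-0 hedge costs 9.5255, which is the no-arbitrage price.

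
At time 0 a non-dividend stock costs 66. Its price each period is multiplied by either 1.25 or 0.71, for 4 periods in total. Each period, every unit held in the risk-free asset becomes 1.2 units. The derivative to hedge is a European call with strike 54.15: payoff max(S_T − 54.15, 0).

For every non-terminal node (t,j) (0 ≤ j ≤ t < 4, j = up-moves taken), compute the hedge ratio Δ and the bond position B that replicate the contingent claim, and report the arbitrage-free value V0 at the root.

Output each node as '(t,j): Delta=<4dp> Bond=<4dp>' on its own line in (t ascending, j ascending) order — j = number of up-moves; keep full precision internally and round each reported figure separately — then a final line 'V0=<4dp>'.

(0,0): Delta=0.9833 Bond=-24.9311
(1,0): Delta=0.8445 Bond=-23.4147
(1,1): Delta=0.9913 Bond=-30.5809
(2,0): Delta=0.0000 Bond=0.0000
(2,1): Delta=0.8935 Bond=-30.9647
(2,2): Delta=0.9970 Bond=-37.2820
(3,0): Delta=0.0000 Bond=0.0000
(3,1): Delta=0.0000 Bond=0.0000
(3,2): Delta=0.9453 Bond=-40.9493
(3,3): Delta=1.0000 Bond=-45.1250
V0=39.9657

Risk-neutral probability p* = (R−d)/(u−d) = (1.2−0.71)/(1.25−0.71) = 0.9074.
Terminal payoffs: V(4,0)=0.0000, V(4,1)=0.0000, V(4,2)=0.0000, V(4,3)=37.3734, V(4,4)=106.9828
  t=3,j=0: stock 23.6221 → up 29.5277 (V=0.0000), down 16.7717 (V=0.0000). Price 0.0000; hedge Δ=0.0000, bond B=0.0000.
  t=3,j=1: stock 41.5883 → up 51.9853 (V=0.0000), down 29.5277 (V=0.0000). Price 0.0000; hedge Δ=0.0000, bond B=0.0000.
  t=3,j=2: stock 73.2188 → up 91.5234 (V=37.3734), down 51.9853 (V=0.0000). Price 28.2608; hedge Δ=0.9453, bond B=-40.9493.
  t=3,j=3: stock 128.9062 → up 161.1328 (V=106.9828), down 91.5234 (V=37.3734). Price 83.7812; hedge Δ=1.0000, bond B=-45.1250.
  t=2,j=0: stock 33.2706 → up 41.5883 (V=0.0000), down 23.6221 (V=0.0000). Price 0.0000; hedge Δ=0.0000, bond B=0.0000.
  t=2,j=1: stock 58.5750 → up 73.2188 (V=28.2608), down 41.5882 (V=0.0000). Price 21.3700; hedge Δ=0.8935, bond B=-30.9647.
  t=2,j=2: stock 103.1250 → up 128.9062 (V=83.7812), down 73.2188 (V=28.2608). Price 65.5337; hedge Δ=0.9970, bond B=-37.2820.
  t=1,j=0: stock 46.8600 → up 58.5750 (V=21.3700), down 33.2706 (V=0.0000). Price 16.1594; hedge Δ=0.8445, bond B=-23.4147.
  t=1,j=1: stock 82.5000 → up 103.1250 (V=65.5337), down 58.5750 (V=21.3700). Price 51.2037; hedge Δ=0.9913, bond B=-30.5809.
  t=0,j=0: stock 66.0000 → up 82.5000 (V=51.2037), down 46.8600 (V=16.1594). Price 39.9657; hedge Δ=0.9833, bond B=-24.9311.
Check: Δ(0,0)·S0 + B(0,0) = 39.9657 = V0.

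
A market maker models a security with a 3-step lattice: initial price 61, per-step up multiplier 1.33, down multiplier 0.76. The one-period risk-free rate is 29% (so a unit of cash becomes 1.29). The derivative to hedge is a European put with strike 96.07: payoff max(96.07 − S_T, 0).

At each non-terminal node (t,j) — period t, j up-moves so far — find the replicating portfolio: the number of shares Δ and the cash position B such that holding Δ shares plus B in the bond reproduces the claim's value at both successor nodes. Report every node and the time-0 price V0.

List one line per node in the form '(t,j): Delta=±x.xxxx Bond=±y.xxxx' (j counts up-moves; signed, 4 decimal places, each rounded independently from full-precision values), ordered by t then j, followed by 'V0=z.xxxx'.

(0,0): Delta=-0.2911 Bond=19.2771
(1,0): Delta=-1.0000 Bond=57.7309
(1,1): Delta=-0.2606 Bond=22.3871
(2,0): Delta=-1.0000 Bond=74.4729
(2,1): Delta=-1.0000 Bond=74.4729
(2,2): Delta=-0.2287 Bond=25.4384
V0=1.5185

No-arbitrage ⇒ martingale measure with p* = (R−d)/(u−d) = 0.9298.
At expiry t=3: V(3,0)=69.2925, V(3,1)=49.2093, V(3,2)=14.0638, V(3,3)=0.0000
(2,0): S=35.2336. Δ = (V_up−V_dn)/(S_up−S_dn) = (49.2093−69.2925)/(46.8607−26.7775) = -1.0000. V = [p*·49.2093 + (1−p*)·69.2925]/1.29 = 39.2393. B = V − Δ·S = 74.4729.
(2,1): S=61.6588. Δ = (V_up−V_dn)/(S_up−S_dn) = (14.0638−49.2093)/(82.0062−46.8607) = -1.0000. V = [p*·14.0638 + (1−p*)·49.2093]/1.29 = 12.8141. B = V − Δ·S = 74.4729.
(2,2): S=107.9029. Δ = (V_up−V_dn)/(S_up−S_dn) = (0.0000−14.0638)/(143.5109−82.0062) = -0.2287. V = [p*·0.0000 + (1−p*)·14.0638]/1.29 = 0.7651. B = V − Δ·S = 25.4384.
(1,0): S=46.3600. Δ = (V_up−V_dn)/(S_up−S_dn) = (12.8141−39.2393)/(61.6588−35.2336) = -1.0000. V = [p*·12.8141 + (1−p*)·39.2393]/1.29 = 11.3709. B = V − Δ·S = 57.7309.
(1,1): S=81.1300. Δ = (V_up−V_dn)/(S_up−S_dn) = (0.7651−12.8141)/(107.9029−61.6588) = -0.2606. V = [p*·0.7651 + (1−p*)·12.8141]/1.29 = 1.2485. B = V − Δ·S = 22.3871.
(0,0): S=61.0000. Δ = (V_up−V_dn)/(S_up−S_dn) = (1.2485−11.3709)/(81.1300−46.3600) = -0.2911. V = [p*·1.2485 + (1−p*)·11.3709]/1.29 = 1.5185. B = V − Δ·S = 19.2771.
Root portfolio cost Δ·61+B reproduces V0=1.5185.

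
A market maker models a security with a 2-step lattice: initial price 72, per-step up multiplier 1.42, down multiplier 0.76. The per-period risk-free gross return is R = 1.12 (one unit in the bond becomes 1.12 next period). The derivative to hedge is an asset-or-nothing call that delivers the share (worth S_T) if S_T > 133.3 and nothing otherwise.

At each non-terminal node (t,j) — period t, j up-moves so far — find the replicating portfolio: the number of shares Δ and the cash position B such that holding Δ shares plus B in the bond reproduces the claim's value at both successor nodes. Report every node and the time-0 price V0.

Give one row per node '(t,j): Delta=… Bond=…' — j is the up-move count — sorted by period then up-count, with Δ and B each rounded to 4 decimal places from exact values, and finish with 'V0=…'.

The replicating-portfolio and risk-neutral prices coincide; use p* = (1.12−0.76)/(1.42−0.76) = 0.5455 for the latter.
Terminal values V(2,·): V(2,0)=0.0000, V(2,1)=0.0000, V(2,2)=145.1808
Node (1,0) S=54.7200: V=(p*·0.0000+(1−p*)·0.0000)/1.12=0.0000; Δ=(0.0000−0.0000)/(77.7024−41.5872)=0.0000; B=V−Δ·S=0.0000
Node (1,1) S=102.2400: V=(p*·145.1808+(1−p*)·0.0000)/1.12=70.7049; Δ=(145.1808−0.0000)/(145.1808−77.7024)=2.1515; B=V−Δ·S=-149.2660
Node (0,0) S=72.0000: V=(p*·70.7049+(1−p*)·0.0000)/1.12=34.4342; Δ=(70.7049−0.0000)/(102.2400−54.7200)=1.4879; B=V−Δ·S=-72.6945
Each (Δ,B) replicates both successor values, so the strategy is self-financing and V0 is arbitrage-free.

(0,0): Delta=1.4879 Bond=-72.6945
(1,0): Delta=0.0000 Bond=0.0000
(1,1): Delta=2.1515 Bond=-149.2660
V0=34.4342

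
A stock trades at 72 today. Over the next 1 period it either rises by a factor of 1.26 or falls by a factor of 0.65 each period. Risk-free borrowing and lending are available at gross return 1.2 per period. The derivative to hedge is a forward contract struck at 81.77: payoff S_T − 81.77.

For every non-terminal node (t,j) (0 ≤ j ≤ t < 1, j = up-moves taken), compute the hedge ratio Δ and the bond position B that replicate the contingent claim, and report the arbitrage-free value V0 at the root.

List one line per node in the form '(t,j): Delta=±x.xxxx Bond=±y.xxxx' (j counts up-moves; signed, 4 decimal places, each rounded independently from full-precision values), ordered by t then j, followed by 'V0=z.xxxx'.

Under the risk-neutral measure, an up-move has probability p* = (R−d)/(u−d) = 0.9016 and values discount at R = 1.2.
Payoff layer (t=1): V(1,0)=-34.9700, V(1,1)=8.9500
Node (0,0) S=72.0000: V=(p*·8.9500+(1−p*)·-34.9700)/1.2=3.8583; Δ=(8.9500−-34.9700)/(90.7200−46.8000)=1.0000; B=V−Δ·S=-68.1417
Self-financing check: at every node Δ·S+B equals the discounted successor values.

(0,0): Delta=1.0000 Bond=-68.1417
V0=3.8583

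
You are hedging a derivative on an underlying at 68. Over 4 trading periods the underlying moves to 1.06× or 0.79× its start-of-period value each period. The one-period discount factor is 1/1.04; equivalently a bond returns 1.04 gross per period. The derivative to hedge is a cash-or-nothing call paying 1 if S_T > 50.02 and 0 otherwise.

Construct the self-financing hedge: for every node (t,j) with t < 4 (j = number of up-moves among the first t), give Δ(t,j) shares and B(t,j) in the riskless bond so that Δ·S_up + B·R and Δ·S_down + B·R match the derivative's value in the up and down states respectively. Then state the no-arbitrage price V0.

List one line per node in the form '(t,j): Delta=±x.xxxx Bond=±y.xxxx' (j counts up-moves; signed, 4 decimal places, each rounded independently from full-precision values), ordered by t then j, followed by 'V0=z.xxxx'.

(0,0): Delta=0.0092 Bond=0.2021
(1,0): Delta=0.0546 Bond=-2.2301
(1,1): Delta=0.0065 Bond=0.4054
(2,0): Delta=0.0000 Bond=0.0000
(2,1): Delta=0.0579 Bond=-2.5048
(2,2): Delta=0.0035 Bond=0.6557
(3,0): Delta=0.0000 Bond=0.0000
(3,1): Delta=0.0000 Bond=0.0000
(3,2): Delta=0.0614 Bond=-2.8134
(3,3): Delta=0.0000 Bond=0.9615
V0=0.8294

No-arbitrage ⇒ martingale measure with p* = (R−d)/(u−d) = 0.9259.
Terminal payoffs: V(4,0)=0.0000, V(4,1)=0.0000, V(4,2)=0.0000, V(4,3)=1.0000, V(4,4)=1.0000
(3,0): S=33.5267. Δ = (V_up−V_dn)/(S_up−S_dn) = (0.0000−0.0000)/(35.5383−26.4861) = 0.0000. V = [p*·0.0000 + (1−p*)·0.0000]/1.04 = 0.0000. B = V − Δ·S = 0.0000.
(3,1): S=44.9851. Δ = (V_up−V_dn)/(S_up−S_dn) = (0.0000−0.0000)/(47.6842−35.5383) = 0.0000. V = [p*·0.0000 + (1−p*)·0.0000]/1.04 = 0.0000. B = V − Δ·S = 0.0000.
(3,2): S=60.3598. Δ = (V_up−V_dn)/(S_up−S_dn) = (1.0000−0.0000)/(63.9814−47.6842) = 0.0614. V = [p*·1.0000 + (1−p*)·0.0000]/1.04 = 0.8903. B = V − Δ·S = -2.8134.
(3,3): S=80.9891. Δ = (V_up−V_dn)/(S_up−S_dn) = (1.0000−1.0000)/(85.8484−63.9814) = 0.0000. V = [p*·1.0000 + (1−p*)·1.0000]/1.04 = 0.9615. B = V − Δ·S = 0.9615.
(2,0): S=42.4388. Δ = (V_up−V_dn)/(S_up−S_dn) = (0.0000−0.0000)/(44.9851−33.5267) = 0.0000. V = [p*·0.0000 + (1−p*)·0.0000]/1.04 = 0.0000. B = V − Δ·S = 0.0000.
(2,1): S=56.9432. Δ = (V_up−V_dn)/(S_up−S_dn) = (0.8903−0.0000)/(60.3598−44.9851) = 0.0579. V = [p*·0.8903 + (1−p*)·0.0000]/1.04 = 0.7927. B = V − Δ·S = -2.5048.
(2,2): S=76.4048. Δ = (V_up−V_dn)/(S_up−S_dn) = (0.9615−0.8903)/(80.9891−60.3598) = 0.0035. V = [p*·0.9615 + (1−p*)·0.8903]/1.04 = 0.9195. B = V − Δ·S = 0.6557.
(1,0): S=53.7200. Δ = (V_up−V_dn)/(S_up−S_dn) = (0.7927−0.0000)/(56.9432−42.4388) = 0.0546. V = [p*·0.7927 + (1−p*)·0.0000]/1.04 = 0.7057. B = V − Δ·S = -2.2301.
(1,1): S=72.0800. Δ = (V_up−V_dn)/(S_up−S_dn) = (0.9195−0.7927)/(76.4048−56.9432) = 0.0065. V = [p*·0.9195 + (1−p*)·0.7927]/1.04 = 0.8751. B = V − Δ·S = 0.4054.
(0,0): S=68.0000. Δ = (V_up−V_dn)/(S_up−S_dn) = (0.8751−0.7057)/(72.0800−53.7200) = 0.0092. V = [p*·0.8751 + (1−p*)·0.7057]/1.04 = 0.8294. B = V − Δ·S = 0.2021.
Check: Δ(0,0)·S0 + B(0,0) = 0.8294 = V0.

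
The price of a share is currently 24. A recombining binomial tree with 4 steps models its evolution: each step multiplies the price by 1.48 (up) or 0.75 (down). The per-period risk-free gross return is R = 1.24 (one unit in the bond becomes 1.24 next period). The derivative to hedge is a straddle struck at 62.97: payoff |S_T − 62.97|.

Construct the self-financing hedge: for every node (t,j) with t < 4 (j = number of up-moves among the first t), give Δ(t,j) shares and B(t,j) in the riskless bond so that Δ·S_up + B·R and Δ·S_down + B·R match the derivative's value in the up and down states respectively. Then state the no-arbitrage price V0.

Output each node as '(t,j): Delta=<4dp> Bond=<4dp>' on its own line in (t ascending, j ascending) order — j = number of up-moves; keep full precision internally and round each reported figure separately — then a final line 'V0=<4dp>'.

(0,0): Delta=-0.0552 Bond=12.9198
(1,0): Delta=-1.0000 Bond=33.0270
(1,1): Delta=0.1793 Bond=7.6908
(2,0): Delta=-1.0000 Bond=40.9534
(2,1): Delta=-1.0000 Bond=40.9534
(2,2): Delta=0.4720 Bond=-5.8513
(3,0): Delta=-1.0000 Bond=50.7823
(3,1): Delta=-1.0000 Bond=50.7823
(3,2): Delta=-1.0000 Bond=50.7823
(3,3): Delta=0.8374 Bond=-35.6823
V0=11.5950

No-arbitrage ⇒ martingale measure with p* = (R−d)/(u−d) = 0.6712.
At expiry t=4: V(4,0)=55.3762, V(4,1)=47.9850, V(4,2)=33.3996, V(4,3)=4.6177, V(4,4)=52.1785
  t=3,j=0: stock 10.1250 → up 14.9850 (V=47.9850), down 7.5938 (V=55.3762). Price 40.6573; hedge Δ=-1.0000, bond B=50.7823.
  t=3,j=1: stock 19.9800 → up 29.5704 (V=33.3996), down 14.9850 (V=47.9850). Price 30.8023; hedge Δ=-1.0000, bond B=50.7823.
  t=3,j=2: stock 39.4272 → up 58.3523 (V=4.6177), down 29.5704 (V=33.3996). Price 11.3551; hedge Δ=-1.0000, bond B=50.7823.
  t=3,j=3: stock 77.8030 → up 115.1485 (V=52.1785), down 58.3523 (V=4.6177). Price 29.4694; hedge Δ=0.8374, bond B=-35.6823.
  t=2,j=0: stock 13.5000 → up 19.9800 (V=30.8023), down 10.1250 (V=40.6573). Price 27.4534; hedge Δ=-1.0000, bond B=40.9534.
  t=2,j=1: stock 26.6400 → up 39.4272 (V=11.3551), down 19.9800 (V=30.8023). Price 14.3134; hedge Δ=-1.0000, bond B=40.9534.
  t=2,j=2: stock 52.5696 → up 77.8030 (V=29.4694), down 39.4272 (V=11.3551). Price 18.9629; hedge Δ=0.4720, bond B=-5.8513.
  t=1,j=0: stock 18.0000 → up 26.6400 (V=14.3134), down 13.5000 (V=27.4534). Price 15.0270; hedge Δ=-1.0000, bond B=33.0270.
  t=1,j=1: stock 35.5200 → up 52.5696 (V=18.9629), down 26.6400 (V=14.3134). Price 14.0599; hedge Δ=0.1793, bond B=7.6908.
  t=0,j=0: stock 24.0000 → up 35.5200 (V=14.0599), down 18.0000 (V=15.0270). Price 11.5950; hedge Δ=-0.0552, bond B=12.9198.
Root portfolio cost Δ·24+B reproduces V0=11.5950.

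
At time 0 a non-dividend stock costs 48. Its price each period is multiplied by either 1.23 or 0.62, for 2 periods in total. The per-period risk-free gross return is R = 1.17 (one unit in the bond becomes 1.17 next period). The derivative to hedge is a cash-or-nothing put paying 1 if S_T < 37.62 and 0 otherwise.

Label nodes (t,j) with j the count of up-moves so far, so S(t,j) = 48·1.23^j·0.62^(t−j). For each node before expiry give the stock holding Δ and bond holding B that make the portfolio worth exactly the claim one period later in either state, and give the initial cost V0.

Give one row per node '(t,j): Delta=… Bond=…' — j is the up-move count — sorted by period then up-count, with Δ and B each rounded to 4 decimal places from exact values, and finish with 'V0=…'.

(0,0): Delta=-0.0263 Bond=1.4000
(1,0): Delta=0.0000 Bond=0.8547
(1,1): Delta=-0.0278 Bond=1.7234
V0=0.1366

Risk-neutral probability p* = (R−d)/(u−d) = (1.17−0.62)/(1.23−0.62) = 0.9016.
Terminal values V(2,·): V(2,0)=1.0000, V(2,1)=1.0000, V(2,2)=0.0000
Node (1,0) S=29.7600: V=(p*·1.0000+(1−p*)·1.0000)/1.17=0.8547; Δ=(1.0000−1.0000)/(36.6048−18.4512)=0.0000; B=V−Δ·S=0.8547
Node (1,1) S=59.0400: V=(p*·0.0000+(1−p*)·1.0000)/1.17=0.0841; Δ=(0.0000−1.0000)/(72.6192−36.6048)=-0.0278; B=V−Δ·S=1.7234
Node (0,0) S=48.0000: V=(p*·0.0841+(1−p*)·0.8547)/1.17=0.1366; Δ=(0.0841−0.8547)/(59.0400−29.7600)=-0.0263; B=V−Δ·S=1.4000
The time-0 hedge costs 0.1366, which is the no-arbitrage price.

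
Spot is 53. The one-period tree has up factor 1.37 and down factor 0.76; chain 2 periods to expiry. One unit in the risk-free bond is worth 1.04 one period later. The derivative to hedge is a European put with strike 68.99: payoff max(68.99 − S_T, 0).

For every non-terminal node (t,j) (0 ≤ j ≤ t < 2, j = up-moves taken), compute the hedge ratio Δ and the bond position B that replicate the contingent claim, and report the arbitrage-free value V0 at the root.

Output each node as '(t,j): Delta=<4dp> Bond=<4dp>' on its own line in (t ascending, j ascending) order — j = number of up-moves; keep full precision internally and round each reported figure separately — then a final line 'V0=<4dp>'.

No-arbitrage ⇒ martingale measure with p* = (R−d)/(u−d) = 0.4590.
Terminal payoffs: V(2,0)=38.3772, V(2,1)=13.8064, V(2,2)=0.0000
  t=1,j=0: stock 40.2800 → up 55.1836 (V=13.8064), down 30.6128 (V=38.3772). Price 26.0565; hedge Δ=-1.0000, bond B=66.3365.
  t=1,j=1: stock 72.6100 → up 99.4757 (V=0.0000), down 55.1836 (V=13.8064). Price 7.1818; hedge Δ=-0.3117, bond B=29.8152.
  t=0,j=0: stock 53.0000 → up 72.6100 (V=7.1818), down 40.2800 (V=26.0565). Price 16.7238; hedge Δ=-0.5838, bond B=47.6660.
Self-financing check: at every node Δ·S+B equals the discounted successor values.

(0,0): Delta=-0.5838 Bond=47.6660
(1,0): Delta=-1.0000 Bond=66.3365
(1,1): Delta=-0.3117 Bond=29.8152
V0=16.7238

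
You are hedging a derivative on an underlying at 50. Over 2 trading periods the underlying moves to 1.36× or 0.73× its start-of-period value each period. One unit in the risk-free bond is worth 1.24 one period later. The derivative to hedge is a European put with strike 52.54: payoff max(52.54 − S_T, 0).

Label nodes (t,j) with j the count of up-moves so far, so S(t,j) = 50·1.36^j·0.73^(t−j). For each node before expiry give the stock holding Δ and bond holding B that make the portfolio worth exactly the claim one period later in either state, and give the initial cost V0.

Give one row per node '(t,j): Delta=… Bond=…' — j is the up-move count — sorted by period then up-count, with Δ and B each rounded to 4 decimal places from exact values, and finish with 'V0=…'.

Risk-neutral probability p* = (R−d)/(u−d) = (1.24−0.73)/(1.36−0.73) = 0.8095.
Payoff layer (t=2): V(2,0)=25.8950, V(2,1)=2.9000, V(2,2)=0.0000
Node (1,0) S=36.5000: V=(p*·2.9000+(1−p*)·25.8950)/1.24=5.8710; Δ=(2.9000−25.8950)/(49.6400−26.6450)=-1.0000; B=V−Δ·S=42.3710
Node (1,1) S=68.0000: V=(p*·0.0000+(1−p*)·2.9000)/1.24=0.4455; Δ=(0.0000−2.9000)/(92.4800−49.6400)=-0.0677; B=V−Δ·S=5.0486
Node (0,0) S=50.0000: V=(p*·0.4455+(1−p*)·5.8710)/1.24=1.1927; Δ=(0.4455−5.8710)/(68.0000−36.5000)=-0.1722; B=V−Δ·S=9.8046
The time-0 hedge costs 1.1927, which is the no-arbitrage price.

(0,0): Delta=-0.1722 Bond=9.8046
(1,0): Delta=-1.0000 Bond=42.3710
(1,1): Delta=-0.0677 Bond=5.0486
V0=1.1927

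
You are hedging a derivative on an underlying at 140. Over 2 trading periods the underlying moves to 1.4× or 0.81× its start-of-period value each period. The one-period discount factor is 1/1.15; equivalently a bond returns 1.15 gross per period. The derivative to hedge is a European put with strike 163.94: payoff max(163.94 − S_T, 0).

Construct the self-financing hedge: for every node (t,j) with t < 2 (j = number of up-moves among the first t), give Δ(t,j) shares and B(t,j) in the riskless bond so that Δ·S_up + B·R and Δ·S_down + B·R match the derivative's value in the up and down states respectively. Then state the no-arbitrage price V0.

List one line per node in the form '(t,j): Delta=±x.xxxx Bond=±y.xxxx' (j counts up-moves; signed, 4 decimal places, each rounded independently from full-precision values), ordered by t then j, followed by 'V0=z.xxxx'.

(0,0): Delta=-0.3299 Bond=57.8823
(1,0): Delta=-1.0000 Bond=142.5565
(1,1): Delta=-0.0448 Bond=10.6883
V0=11.6994

The replicating-portfolio and risk-neutral prices coincide; use p* = (1.15−0.81)/(1.4−0.81) = 0.5763 for the latter.
Terminal payoffs: V(2,0)=72.0860, V(2,1)=5.1800, V(2,2)=0.0000
Node (1,0) S=113.4000: V=(p*·5.1800+(1−p*)·72.0860)/1.15=29.1565; Δ=(5.1800−72.0860)/(158.7600−91.8540)=-1.0000; B=V−Δ·S=142.5565
Node (1,1) S=196.0000: V=(p*·0.0000+(1−p*)·5.1800)/1.15=1.9086; Δ=(0.0000−5.1800)/(274.4000−158.7600)=-0.0448; B=V−Δ·S=10.6883
Node (0,0) S=140.0000: V=(p*·1.9086+(1−p*)·29.1565)/1.15=11.6994; Δ=(1.9086−29.1565)/(196.0000−113.4000)=-0.3299; B=V−Δ·S=57.8823
Check: Δ(0,0)·S0 + B(0,0) = 11.6994 = V0.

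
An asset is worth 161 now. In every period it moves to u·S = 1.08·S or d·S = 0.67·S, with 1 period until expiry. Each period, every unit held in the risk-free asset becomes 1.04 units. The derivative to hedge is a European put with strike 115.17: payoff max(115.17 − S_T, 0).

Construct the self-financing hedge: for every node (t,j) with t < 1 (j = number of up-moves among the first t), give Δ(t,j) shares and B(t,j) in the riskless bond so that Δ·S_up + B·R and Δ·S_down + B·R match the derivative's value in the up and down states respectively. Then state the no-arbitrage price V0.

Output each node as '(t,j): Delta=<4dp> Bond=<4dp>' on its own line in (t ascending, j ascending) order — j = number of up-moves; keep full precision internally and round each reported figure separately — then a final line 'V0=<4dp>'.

The replicating-portfolio and risk-neutral prices coincide; use p* = (1.04−0.67)/(1.08−0.67) = 0.9024 for the latter.
Terminal payoffs: V(1,0)=7.3000, V(1,1)=0.0000
  t=0,j=0: stock 161.0000 → up 173.8800 (V=0.0000), down 107.8700 (V=7.3000). Price 0.6848; hedge Δ=-0.1106, bond B=18.4897.
Check: Δ(0,0)·S0 + B(0,0) = 0.6848 = V0.

(0,0): Delta=-0.1106 Bond=18.4897
V0=0.6848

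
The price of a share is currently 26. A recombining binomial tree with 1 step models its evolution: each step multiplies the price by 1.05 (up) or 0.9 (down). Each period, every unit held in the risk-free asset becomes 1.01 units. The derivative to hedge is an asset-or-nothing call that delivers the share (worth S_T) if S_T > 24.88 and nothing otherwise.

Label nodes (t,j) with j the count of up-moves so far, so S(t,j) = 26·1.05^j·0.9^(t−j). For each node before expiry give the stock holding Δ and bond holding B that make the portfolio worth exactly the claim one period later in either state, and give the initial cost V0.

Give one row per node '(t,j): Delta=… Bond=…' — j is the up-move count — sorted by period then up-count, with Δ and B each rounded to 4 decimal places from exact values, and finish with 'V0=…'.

(0,0): Delta=7.0000 Bond=-162.1782
V0=19.8218

Risk-neutral probability p* = (R−d)/(u−d) = (1.01−0.9)/(1.05−0.9) = 0.7333.
Terminal values V(1,·): V(1,0)=0.0000, V(1,1)=27.3000
  t=0,j=0: stock 26.0000 → up 27.3000 (V=27.3000), down 23.4000 (V=0.0000). Price 19.8218; hedge Δ=7.0000, bond B=-162.1782.
Each (Δ,B) replicates both successor values, so the strategy is self-financing and V0 is arbitrage-free.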